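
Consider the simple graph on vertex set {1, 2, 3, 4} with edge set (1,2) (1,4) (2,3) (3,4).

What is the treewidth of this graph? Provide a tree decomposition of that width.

Treewidth 2.
One such decomposition:
Bags: B1 = {1, 2, 3}  B2 = {1, 3, 4}
Tree: B1–B2

Each bag holds 3 vertices, so the decomposition has width 2, which upper-bounds the treewidth. For the lower bound, G contains the cycle 3–2–1–4–3, so G is not a forest; only forests have treewidth ≤ 1, hence tw(G) ≥ 2. Therefore the treewidth is 2.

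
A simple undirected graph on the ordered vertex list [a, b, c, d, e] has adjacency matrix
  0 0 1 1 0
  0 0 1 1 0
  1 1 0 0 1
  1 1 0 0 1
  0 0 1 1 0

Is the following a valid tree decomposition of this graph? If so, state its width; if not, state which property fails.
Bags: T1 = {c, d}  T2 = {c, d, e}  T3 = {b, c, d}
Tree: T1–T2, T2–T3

No — vertex a appears in no bag.

A tree decomposition must satisfy three properties: every vertex lies in some bag; for every edge, both endpoints lie together in some bag; and for every vertex, the bags containing it form a connected subtree. Here vertex a appears in no bag, so the decomposition is invalid.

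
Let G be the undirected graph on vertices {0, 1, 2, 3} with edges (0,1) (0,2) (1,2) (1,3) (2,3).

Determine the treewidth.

2

A width-2 tree decomposition is:
Bags: B1 = {1, 2, 3}  B2 = {0, 1, 2}
Tree: B1–B2
Every bag has size at most 3, so the width is 3 − 1 = 2 and tw(G) ≤ 2. Conversely, {0, 1, 2} is a clique of size 3, and the vertices of any clique must share a bag in every tree decomposition; so some bag has ≥ 3 vertices and tw(G) ≥ 2. Hence tw(G) = 2 exactly.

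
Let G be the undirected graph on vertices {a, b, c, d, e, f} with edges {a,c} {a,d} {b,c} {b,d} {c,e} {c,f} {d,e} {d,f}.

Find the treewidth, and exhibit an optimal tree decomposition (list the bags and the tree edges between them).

Treewidth 2.
One optimal decomposition is:
Bags: B1 = {c, d, f}  B2 = {b, c, d}  B3 = {c, d, e}  B4 = {a, c, d}
Tree: B1–B2, B2–B3, B3–B4

Every bag has size at most 3, so the width is 3 − 1 = 2 and tw(G) ≤ 2. For the lower bound, G contains the cycle c–f–d–b–c, so G is not a forest; only forests have treewidth ≤ 1, hence tw(G) ≥ 2. The upper and lower bounds meet at 2, so that is the treewidth.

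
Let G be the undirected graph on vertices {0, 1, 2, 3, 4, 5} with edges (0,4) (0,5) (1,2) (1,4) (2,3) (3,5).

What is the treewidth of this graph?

A width-2 tree decomposition is:
Bags: B1 = {1, 2, 3}  B2 = {1, 3, 5}  B3 = {0, 1, 5}  B4 = {0, 1, 4}
Tree: B1–B2, B2–B3, B3–B4
Each bag holds 3 vertices, so the decomposition has width 2, which upper-bounds the treewidth. Since 1–2–3–5–0–4–1 is a cycle in G, G is not acyclic. Forests are exactly the graphs of treewidth ≤ 1, so tw(G) ≥ 2. Hence tw(G) = 2 exactly.

2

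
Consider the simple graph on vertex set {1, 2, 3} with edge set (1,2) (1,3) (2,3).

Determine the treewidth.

A width-2 tree decomposition is:
Bags: B1 = {1, 2, 3}
Tree: (single bag)
With just one bag of size 3, the width is 3 − 1 = 2, so tw(G) ≤ 2. Conversely, {1, 2, 3} is a clique of size 3, and the vertices of any clique must share a bag in every tree decomposition; so some bag has ≥ 3 vertices and tw(G) ≥ 2. Therefore the treewidth is 2.

2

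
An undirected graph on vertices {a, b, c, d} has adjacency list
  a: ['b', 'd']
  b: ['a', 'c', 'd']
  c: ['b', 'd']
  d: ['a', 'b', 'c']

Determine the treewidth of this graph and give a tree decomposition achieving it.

The largest bag has 3 vertices, giving width 2; this decomposition certifies tw(G) ≤ 2. On the other hand G contains the 3-clique {b, c, d}. A clique must lie in a single bag of any decomposition, so no decomposition can have width below 2. The upper and lower bounds meet at 2, so that is the treewidth.

Treewidth 2.
One optimal decomposition is:
Bags: B1 = {b, c, d}  B2 = {a, b, d}
Tree: B1–B2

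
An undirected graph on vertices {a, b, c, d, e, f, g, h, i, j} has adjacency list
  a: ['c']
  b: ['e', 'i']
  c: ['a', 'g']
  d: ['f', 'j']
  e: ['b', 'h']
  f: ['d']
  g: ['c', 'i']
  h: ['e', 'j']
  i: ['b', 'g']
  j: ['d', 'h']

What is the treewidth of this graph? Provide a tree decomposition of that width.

Treewidth 1.
One such decomposition:
Bags: B1 = {a, c}  B2 = {c, g}  B3 = {g, i}  B4 = {b, i}  B5 = {b, e}  B6 = {e, h}  B7 = {h, j}  B8 = {d, j}  B9 = {d, f}
Tree: B1–B2, B2–B3, B3–B4, B4–B5, B5–B6, B6–B7, B7–B8, B8–B9

The largest bag has 2 vertices, giving width 1; this decomposition certifies tw(G) ≤ 1. Any graph with an edge has treewidth ≥ 1, and G has the edge a–c. Therefore the treewidth is 1.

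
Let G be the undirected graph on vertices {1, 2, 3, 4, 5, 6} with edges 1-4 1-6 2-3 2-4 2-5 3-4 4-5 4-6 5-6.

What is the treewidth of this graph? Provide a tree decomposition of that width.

The largest bag has 3 vertices, giving width 2; this decomposition certifies tw(G) ≤ 2. For the lower bound, the 3 vertices {1, 4, 6} are pairwise adjacent, and any tree decomposition puts a clique entirely inside one bag — forcing width ≥ 2. Therefore the treewidth is 2.

Treewidth 2.
One such decomposition:
Bags: B1 = {4, 5, 6}  B2 = {1, 4, 6}  B3 = {2, 4, 5}  B4 = {2, 3, 4}
Tree: B1–B2, B1–B3, B3–B4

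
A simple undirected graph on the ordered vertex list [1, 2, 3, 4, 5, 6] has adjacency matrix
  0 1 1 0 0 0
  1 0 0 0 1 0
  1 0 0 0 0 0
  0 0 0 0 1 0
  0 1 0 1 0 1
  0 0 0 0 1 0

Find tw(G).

1

A width-1 tree decomposition is:
Bags: B1 = {4, 5}  B2 = {2, 5}  B3 = {1, 2}  B4 = {1, 3}  B5 = {5, 6}
Tree: B1–B2, B2–B3, B3–B4, B1–B5
Each bag holds 2 vertices, so the decomposition has width 1, which upper-bounds the treewidth. Any graph with an edge has treewidth ≥ 1, and G has the edge 4–5. Combining the bounds, tw(G) = 1.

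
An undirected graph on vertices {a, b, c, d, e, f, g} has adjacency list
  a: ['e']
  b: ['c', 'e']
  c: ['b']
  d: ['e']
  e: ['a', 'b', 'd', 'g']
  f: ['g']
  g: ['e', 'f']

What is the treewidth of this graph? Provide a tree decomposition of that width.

Treewidth 1.
One such decomposition:
Bags: B1 = {b, e}  B2 = {d, e}  B3 = {a, e}  B4 = {b, c}  B5 = {e, g}  B6 = {f, g}
Tree: B1–B2, B1–B3, B1–B4, B1–B5, B5–B6

Every bag has size at most 2, so the width is 2 − 1 = 1 and tw(G) ≤ 1. Any graph with an edge has treewidth ≥ 1, and G has the edge e–b. Combining the bounds, tw(G) = 1.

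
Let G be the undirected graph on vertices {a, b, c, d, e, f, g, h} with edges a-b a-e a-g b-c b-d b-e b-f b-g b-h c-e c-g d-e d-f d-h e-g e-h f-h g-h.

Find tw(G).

A width-3 tree decomposition is:
Bags: B1 = {b, d, e, h}  B2 = {b, e, g, h}  B3 = {b, c, e, g}  B4 = {a, b, e, g}  B5 = {b, d, f, h}
Tree: B1–B2, B2–B3, B2–B4, B1–B5
Each bag holds 4 vertices, so the decomposition has width 3, which upper-bounds the treewidth. On the other hand G contains the 4-clique {b, d, e, h}. A clique must lie in a single bag of any decomposition, so no decomposition can have width below 3. Hence tw(G) = 3 exactly.

3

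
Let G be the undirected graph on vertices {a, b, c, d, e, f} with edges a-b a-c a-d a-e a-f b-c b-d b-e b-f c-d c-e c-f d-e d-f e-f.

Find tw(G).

A width-5 tree decomposition is:
Bags: B1 = {a, b, c, d, e, f}
Tree: (single bag)
With just one bag of size 6, the width is 6 − 1 = 5, so tw(G) ≤ 5. On the other hand G contains the 6-clique {a, b, c, d, e, f}. A clique must lie in a single bag of any decomposition, so no decomposition can have width below 5. Therefore the treewidth is 5.

5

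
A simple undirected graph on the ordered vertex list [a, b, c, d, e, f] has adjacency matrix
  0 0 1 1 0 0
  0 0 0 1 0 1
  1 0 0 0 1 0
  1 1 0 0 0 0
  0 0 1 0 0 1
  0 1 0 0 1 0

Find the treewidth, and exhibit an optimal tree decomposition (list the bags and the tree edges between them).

Each bag holds 3 vertices, so the decomposition has width 2, which upper-bounds the treewidth. Since e–f–b–d–a–c–e is a cycle in G, G is not acyclic. Forests are exactly the graphs of treewidth ≤ 1, so tw(G) ≥ 2. Combining the bounds, tw(G) = 2.

Treewidth 2.
One optimal decomposition is:
Bags: B1 = {b, e, f}  B2 = {b, d, e}  B3 = {a, d, e}  B4 = {a, c, e}
Tree: B1–B2, B2–B3, B3–B4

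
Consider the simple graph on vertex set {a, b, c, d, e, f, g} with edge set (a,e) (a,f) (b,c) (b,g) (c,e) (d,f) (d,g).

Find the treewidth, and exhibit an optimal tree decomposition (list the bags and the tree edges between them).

Each bag holds 3 vertices, so the decomposition has width 2, which upper-bounds the treewidth. Since b–g–d–f–a–e–c–b is a cycle in G, G is not acyclic. Forests are exactly the graphs of treewidth ≤ 1, so tw(G) ≥ 2. Therefore the treewidth is 2.

Treewidth 2.
One such decomposition:
Bags: B1 = {b, d, g}  B2 = {b, d, f}  B3 = {a, b, f}  B4 = {a, b, e}  B5 = {b, c, e}
Tree: B1–B2, B2–B3, B3–B4, B4–B5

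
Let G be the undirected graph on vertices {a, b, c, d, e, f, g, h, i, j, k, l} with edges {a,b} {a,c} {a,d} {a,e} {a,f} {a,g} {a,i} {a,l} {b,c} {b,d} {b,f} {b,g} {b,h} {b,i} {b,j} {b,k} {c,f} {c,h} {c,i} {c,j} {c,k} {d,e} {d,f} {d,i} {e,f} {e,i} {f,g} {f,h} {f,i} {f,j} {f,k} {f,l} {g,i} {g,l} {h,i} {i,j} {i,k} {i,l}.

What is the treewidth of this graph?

A width-4 tree decomposition is:
Bags: B1 = {a, b, c, f, i}  B2 = {a, b, f, g, i}  B3 = {a, b, d, f, i}  B4 = {b, c, f, h, i}  B5 = {b, c, f, i, k}  B6 = {a, f, g, i, l}  B7 = {b, c, f, i, j}  B8 = {a, d, e, f, i}
Tree: B1–B2, B1–B3, B1–B4, B1–B5, B2–B6, B5–B7, B3–B8
Each bag holds 5 vertices, so the decomposition has width 4, which upper-bounds the treewidth. On the other hand G contains the 5-clique {a, d, e, f, i}. A clique must lie in a single bag of any decomposition, so no decomposition can have width below 4. The upper and lower bounds meet at 4, so that is the treewidth.

4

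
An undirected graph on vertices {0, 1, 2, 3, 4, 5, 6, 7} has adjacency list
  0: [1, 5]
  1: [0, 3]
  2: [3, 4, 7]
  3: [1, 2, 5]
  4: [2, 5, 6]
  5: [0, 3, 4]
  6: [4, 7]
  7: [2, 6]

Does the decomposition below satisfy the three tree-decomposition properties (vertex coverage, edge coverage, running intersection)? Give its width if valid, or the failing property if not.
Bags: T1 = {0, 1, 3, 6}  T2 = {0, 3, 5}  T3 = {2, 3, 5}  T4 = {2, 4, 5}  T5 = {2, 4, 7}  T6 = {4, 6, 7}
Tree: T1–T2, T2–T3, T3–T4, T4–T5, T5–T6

A tree decomposition must satisfy three properties: every vertex lies in some bag; for every edge, both endpoints lie together in some bag; and for every vertex, the bags containing it form a connected subtree. Here bags containing vertex 6 are not connected in the tree, so the decomposition is invalid.

No — bags containing vertex 6 are not connected in the tree.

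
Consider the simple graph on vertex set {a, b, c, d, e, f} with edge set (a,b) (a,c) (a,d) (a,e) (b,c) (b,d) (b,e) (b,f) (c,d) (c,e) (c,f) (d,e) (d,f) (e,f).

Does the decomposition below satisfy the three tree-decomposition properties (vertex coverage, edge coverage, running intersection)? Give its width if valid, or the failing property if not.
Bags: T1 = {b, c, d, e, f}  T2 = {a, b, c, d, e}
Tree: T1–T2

Vertex coverage: the bags together contain {a, b, c, d, e, f}, the full vertex set. Edge coverage: each edge of G has both endpoints in at least one bag. Running intersection: for every vertex, the bags containing it form a connected subtree. All three properties hold, so this is a valid tree decomposition of width max|bag| − 1 = 4, and hence tw(G) ≤ 4.

Yes; width 4.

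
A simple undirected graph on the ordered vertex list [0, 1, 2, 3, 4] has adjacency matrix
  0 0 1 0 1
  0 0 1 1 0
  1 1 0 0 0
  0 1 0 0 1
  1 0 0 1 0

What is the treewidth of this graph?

2

A width-2 tree decomposition is:
Bags: B1 = {1, 3, 4}  B2 = {1, 2, 4}  B3 = {0, 2, 4}
Tree: B1–B2, B2–B3
Each bag holds 3 vertices, so the decomposition has width 2, which upper-bounds the treewidth. Since 4–3–1–2–0–4 is a cycle in G, G is not acyclic. Forests are exactly the graphs of treewidth ≤ 1, so tw(G) ≥ 2. Therefore the treewidth is 2.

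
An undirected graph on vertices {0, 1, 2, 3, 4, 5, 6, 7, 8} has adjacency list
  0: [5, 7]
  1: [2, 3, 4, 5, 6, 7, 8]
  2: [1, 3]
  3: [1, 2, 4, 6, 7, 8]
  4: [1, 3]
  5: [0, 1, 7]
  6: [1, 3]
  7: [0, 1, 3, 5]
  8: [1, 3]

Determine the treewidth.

2

A width-2 tree decomposition is:
Bags: B1 = {1, 3, 7}  B2 = {1, 2, 3}  B3 = {1, 5, 7}  B4 = {1, 3, 6}  B5 = {1, 3, 8}  B6 = {1, 3, 4}  B7 = {0, 5, 7}
Tree: B1–B2, B1–B3, B1–B4, B1–B5, B1–B6, B3–B7
The largest bag has 3 vertices, giving width 2; this decomposition certifies tw(G) ≤ 2. For the lower bound, the 3 vertices {0, 5, 7} are pairwise adjacent, and any tree decomposition puts a clique entirely inside one bag — forcing width ≥ 2. The upper and lower bounds meet at 2, so that is the treewidth.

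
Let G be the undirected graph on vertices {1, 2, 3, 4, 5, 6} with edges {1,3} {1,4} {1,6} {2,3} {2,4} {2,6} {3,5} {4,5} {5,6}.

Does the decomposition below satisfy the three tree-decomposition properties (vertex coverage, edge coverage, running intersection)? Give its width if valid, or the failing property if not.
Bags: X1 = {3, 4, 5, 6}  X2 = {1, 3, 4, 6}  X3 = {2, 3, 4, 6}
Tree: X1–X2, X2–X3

Checking the three conditions: (i) the bags cover all of {1, 2, 3, 4, 5, 6}; (ii) for each edge, some bag contains both endpoints; (iii) the bags containing any fixed vertex form a subtree. All hold, so the decomposition is valid with width 4 − 1 = 3.

Yes; width 3.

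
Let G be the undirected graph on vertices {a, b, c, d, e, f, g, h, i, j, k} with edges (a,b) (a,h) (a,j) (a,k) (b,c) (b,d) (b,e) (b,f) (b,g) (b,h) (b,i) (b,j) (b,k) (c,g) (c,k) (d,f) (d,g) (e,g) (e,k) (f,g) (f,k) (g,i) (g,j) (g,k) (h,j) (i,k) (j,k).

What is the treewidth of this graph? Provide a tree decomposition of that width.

Every bag has size at most 4, so the width is 4 − 1 = 3 and tw(G) ≤ 3. Conversely, {b, d, f, g} is a clique of size 4, and the vertices of any clique must share a bag in every tree decomposition; so some bag has ≥ 4 vertices and tw(G) ≥ 3. Therefore the treewidth is 3.

Treewidth 3.
Bags: B1 = {b, g, j, k}  B2 = {a, b, j, k}  B3 = {a, b, h, j}  B4 = {b, f, g, k}  B5 = {b, c, g, k}  B6 = {b, g, i, k}  B7 = {b, d, f, g}  B8 = {b, e, g, k}
Tree: B1–B2, B2–B3, B1–B4, B4–B5, B5–B6, B4–B7, B5–B8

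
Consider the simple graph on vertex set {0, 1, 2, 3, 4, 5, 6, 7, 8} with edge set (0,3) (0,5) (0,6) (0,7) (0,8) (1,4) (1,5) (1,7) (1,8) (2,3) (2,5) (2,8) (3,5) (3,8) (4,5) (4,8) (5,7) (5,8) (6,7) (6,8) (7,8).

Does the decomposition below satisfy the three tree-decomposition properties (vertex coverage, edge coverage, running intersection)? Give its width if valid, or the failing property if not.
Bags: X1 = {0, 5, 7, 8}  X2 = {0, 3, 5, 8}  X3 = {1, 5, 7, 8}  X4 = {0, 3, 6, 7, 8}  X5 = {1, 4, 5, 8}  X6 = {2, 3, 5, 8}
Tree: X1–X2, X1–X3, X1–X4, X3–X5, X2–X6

No — bags containing vertex 3 are not connected in the tree.

A tree decomposition must satisfy three properties: every vertex lies in some bag; for every edge, both endpoints lie together in some bag; and for every vertex, the bags containing it form a connected subtree. Here bags containing vertex 3 are not connected in the tree, so the decomposition is invalid.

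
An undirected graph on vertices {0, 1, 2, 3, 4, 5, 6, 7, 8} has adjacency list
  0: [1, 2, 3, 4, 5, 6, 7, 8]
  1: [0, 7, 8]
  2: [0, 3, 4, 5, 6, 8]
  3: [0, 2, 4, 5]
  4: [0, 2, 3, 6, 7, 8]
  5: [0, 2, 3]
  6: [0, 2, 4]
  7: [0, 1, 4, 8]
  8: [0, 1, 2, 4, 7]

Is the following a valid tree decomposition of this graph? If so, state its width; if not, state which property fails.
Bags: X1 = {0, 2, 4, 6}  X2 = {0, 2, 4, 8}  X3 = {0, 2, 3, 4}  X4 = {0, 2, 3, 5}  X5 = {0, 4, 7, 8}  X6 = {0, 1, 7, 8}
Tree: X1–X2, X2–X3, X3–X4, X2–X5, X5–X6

Vertex coverage: the bags together contain {0, 1, 2, 3, 4, 5, 6, 7, 8}, the full vertex set. Edge coverage: each edge of G has both endpoints in at least one bag. Running intersection: for every vertex, the bags containing it form a connected subtree. All three properties hold, so this is a valid tree decomposition of width max|bag| − 1 = 3, and hence tw(G) ≤ 3.

Yes; width 3.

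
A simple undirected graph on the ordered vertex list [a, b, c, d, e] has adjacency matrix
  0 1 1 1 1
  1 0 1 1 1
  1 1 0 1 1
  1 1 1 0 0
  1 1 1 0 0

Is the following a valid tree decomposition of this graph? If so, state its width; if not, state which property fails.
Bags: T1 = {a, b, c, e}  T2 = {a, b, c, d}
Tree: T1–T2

Yes; width 3.

Every vertex of G appears in some bag (union = {a, b, c, d, e}); every edge is covered by a bag; and for each vertex v the set of bags containing v is connected in the bag tree. The decomposition is therefore valid. The largest bag has 4 vertices, so the width is 3.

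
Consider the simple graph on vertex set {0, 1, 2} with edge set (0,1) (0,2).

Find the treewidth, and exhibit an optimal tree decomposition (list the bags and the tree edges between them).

Treewidth 1.
Bags: B1 = {0, 2}  B2 = {0, 1}
Tree: B1–B2

The largest bag has 2 vertices, giving width 1; this decomposition certifies tw(G) ≤ 1. Since G has at least one edge (e.g. 2–0), it is not an edgeless graph, so tw(G) ≥ 1. The upper and lower bounds meet at 1, so that is the treewidth.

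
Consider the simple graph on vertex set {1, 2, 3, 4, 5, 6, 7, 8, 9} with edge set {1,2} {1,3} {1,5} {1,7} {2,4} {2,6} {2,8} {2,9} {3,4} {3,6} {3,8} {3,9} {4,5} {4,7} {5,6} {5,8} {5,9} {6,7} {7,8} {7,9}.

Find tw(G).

A width-4 tree decomposition is:
Bags: B1 = {2, 3, 4, 5, 7}  B2 = {2, 3, 5, 7, 8}  B3 = {1, 2, 3, 5, 7}  B4 = {2, 3, 5, 7, 9}  B5 = {2, 3, 5, 6, 7}
Tree: B1–B2, B2–B3, B3–B4, B4–B5
Each bag holds 5 vertices, so the decomposition has width 4, which upper-bounds the treewidth. For the lower bound: the 5 vertex sets {4,5}, {2,8}, {1,3}, {7}, {9} are disjoint, each induces a connected subgraph, and every pair is joined by at least one edge of G. Contracting each set to a single vertex therefore yields K_{5} as a minor, and since treewidth is minor-monotone, tw(G) ≥ tw(K_{5}) = 4. The upper and lower bounds meet at 4, so that is the treewidth.

4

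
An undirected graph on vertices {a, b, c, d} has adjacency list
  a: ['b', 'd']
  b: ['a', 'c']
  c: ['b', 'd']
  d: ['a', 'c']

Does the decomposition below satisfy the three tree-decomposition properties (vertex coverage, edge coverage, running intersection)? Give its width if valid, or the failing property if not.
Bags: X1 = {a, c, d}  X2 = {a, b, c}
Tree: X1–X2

Yes; width 2.

Vertex coverage: the bags together contain {a, b, c, d}, the full vertex set. Edge coverage: each edge of G has both endpoints in at least one bag. Running intersection: for every vertex, the bags containing it form a connected subtree. All three properties hold, so this is a valid tree decomposition of width max|bag| − 1 = 2, and hence tw(G) ≤ 2.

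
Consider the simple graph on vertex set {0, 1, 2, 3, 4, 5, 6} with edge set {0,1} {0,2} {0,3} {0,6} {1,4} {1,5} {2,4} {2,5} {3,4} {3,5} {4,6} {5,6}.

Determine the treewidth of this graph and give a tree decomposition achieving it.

Treewidth 3.
One optimal decomposition is:
Bags: B1 = {0, 4, 5, 6}  B2 = {0, 2, 4, 5}  B3 = {0, 1, 4, 5}  B4 = {0, 3, 4, 5}
Tree: B1–B2, B2–B3, B3–B4

The largest bag has 4 vertices, giving width 3; this decomposition certifies tw(G) ≤ 3. For the lower bound: the 4 vertex sets {5,6}, {0,2}, {4}, {1} are disjoint, each induces a connected subgraph, and every pair is joined by at least one edge of G. Contracting each set to a single vertex therefore yields K_{4} as a minor, and since treewidth is minor-monotone, tw(G) ≥ tw(K_{4}) = 3. The upper and lower bounds meet at 3, so that is the treewidth.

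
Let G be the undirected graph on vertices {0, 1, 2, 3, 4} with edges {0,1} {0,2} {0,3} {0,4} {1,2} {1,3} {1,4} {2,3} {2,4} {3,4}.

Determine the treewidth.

A width-4 tree decomposition is:
Bags: B1 = {0, 1, 2, 3, 4}
Tree: (single bag)
With just one bag of size 5, the width is 5 − 1 = 4, so tw(G) ≤ 4. For the lower bound, the 5 vertices {0, 1, 2, 3, 4} are pairwise adjacent, and any tree decomposition puts a clique entirely inside one bag — forcing width ≥ 4. Therefore the treewidth is 4.

4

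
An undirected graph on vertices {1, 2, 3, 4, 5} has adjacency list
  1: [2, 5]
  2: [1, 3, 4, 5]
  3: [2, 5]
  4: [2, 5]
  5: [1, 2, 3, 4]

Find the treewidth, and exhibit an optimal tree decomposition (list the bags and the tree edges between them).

The largest bag has 3 vertices, giving width 2; this decomposition certifies tw(G) ≤ 2. For the lower bound, the 3 vertices {1, 2, 5} are pairwise adjacent, and any tree decomposition puts a clique entirely inside one bag — forcing width ≥ 2. The upper and lower bounds meet at 2, so that is the treewidth.

Treewidth 2.
One optimal decomposition is:
Bags: B1 = {2, 3, 5}  B2 = {2, 4, 5}  B3 = {1, 2, 5}
Tree: B1–B2, B2–B3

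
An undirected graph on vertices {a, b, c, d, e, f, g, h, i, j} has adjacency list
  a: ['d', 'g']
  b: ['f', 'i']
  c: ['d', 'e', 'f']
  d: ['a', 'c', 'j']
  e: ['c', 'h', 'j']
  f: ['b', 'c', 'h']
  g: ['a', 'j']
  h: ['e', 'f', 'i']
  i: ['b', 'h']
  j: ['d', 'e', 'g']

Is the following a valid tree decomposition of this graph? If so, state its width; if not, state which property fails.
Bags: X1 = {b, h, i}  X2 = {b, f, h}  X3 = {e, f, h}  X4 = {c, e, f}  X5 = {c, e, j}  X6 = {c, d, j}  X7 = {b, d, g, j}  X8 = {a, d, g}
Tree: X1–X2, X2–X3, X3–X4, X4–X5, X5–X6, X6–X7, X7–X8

A tree decomposition must satisfy three properties: every vertex lies in some bag; for every edge, both endpoints lie together in some bag; and for every vertex, the bags containing it form a connected subtree. Here bags containing vertex b are not connected in the tree, so the decomposition is invalid.

No — bags containing vertex b are not connected in the tree.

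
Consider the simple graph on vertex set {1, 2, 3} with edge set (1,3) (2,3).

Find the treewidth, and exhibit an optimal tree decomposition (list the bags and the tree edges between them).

The largest bag has 2 vertices, giving width 1; this decomposition certifies tw(G) ≤ 1. Since G has at least one edge (e.g. 3–2), it is not an edgeless graph, so tw(G) ≥ 1. Combining the bounds, tw(G) = 1.

Treewidth 1.
One such decomposition:
Bags: B1 = {2, 3}  B2 = {1, 3}
Tree: B1–B2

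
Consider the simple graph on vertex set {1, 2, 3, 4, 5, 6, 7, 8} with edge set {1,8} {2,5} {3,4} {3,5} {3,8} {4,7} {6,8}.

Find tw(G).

A width-1 tree decomposition is:
Bags: B1 = {3, 5}  B2 = {3, 4}  B3 = {3, 8}  B4 = {6, 8}  B5 = {1, 8}  B6 = {2, 5}  B7 = {4, 7}
Tree: B1–B2, B2–B3, B3–B4, B4–B5, B1–B6, B2–B7
Every bag has size at most 2, so the width is 2 − 1 = 1 and tw(G) ≤ 1. Any graph with an edge has treewidth ≥ 1, and G has the edge 5–3. The upper and lower bounds meet at 1, so that is the treewidth.

1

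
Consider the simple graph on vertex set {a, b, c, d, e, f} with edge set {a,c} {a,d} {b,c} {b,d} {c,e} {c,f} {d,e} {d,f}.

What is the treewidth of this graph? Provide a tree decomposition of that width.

Treewidth 2.
One such decomposition:
Bags: B1 = {c, d, f}  B2 = {b, c, d}  B3 = {c, d, e}  B4 = {a, c, d}
Tree: B1–B2, B2–B3, B3–B4

The largest bag has 3 vertices, giving width 2; this decomposition certifies tw(G) ≤ 2. The edges c–f–d–b–c form a cycle, so G is not a tree and its treewidth is at least 2. Hence tw(G) = 2 exactly.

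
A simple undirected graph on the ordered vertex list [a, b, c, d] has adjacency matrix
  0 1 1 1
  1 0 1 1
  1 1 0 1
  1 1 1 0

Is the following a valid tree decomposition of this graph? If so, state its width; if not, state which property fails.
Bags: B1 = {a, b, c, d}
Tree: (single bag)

Vertex coverage: the bags together contain {a, b, c, d}, the full vertex set. Edge coverage: each edge of G has both endpoints in at least one bag. Running intersection: for every vertex, the bags containing it form a connected subtree. All three properties hold, so this is a valid tree decomposition of width max|bag| − 1 = 3, and hence tw(G) ≤ 3.

Yes; width 3.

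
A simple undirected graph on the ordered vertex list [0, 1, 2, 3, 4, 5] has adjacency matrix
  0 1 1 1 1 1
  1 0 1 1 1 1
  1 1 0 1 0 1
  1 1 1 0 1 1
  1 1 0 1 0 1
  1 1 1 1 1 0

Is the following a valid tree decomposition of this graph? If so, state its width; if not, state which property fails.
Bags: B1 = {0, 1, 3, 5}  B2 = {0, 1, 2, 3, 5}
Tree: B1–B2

No — vertex 4 appears in no bag.

A tree decomposition must satisfy three properties: every vertex lies in some bag; for every edge, both endpoints lie together in some bag; and for every vertex, the bags containing it form a connected subtree. Here vertex 4 appears in no bag, so the decomposition is invalid.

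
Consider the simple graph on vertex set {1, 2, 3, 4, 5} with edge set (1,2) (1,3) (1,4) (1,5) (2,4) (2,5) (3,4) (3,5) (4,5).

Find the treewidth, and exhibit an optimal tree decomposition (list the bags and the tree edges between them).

Treewidth 3.
One such decomposition:
Bags: B1 = {1, 3, 4, 5}  B2 = {1, 2, 4, 5}
Tree: B1–B2

The largest bag has 4 vertices, giving width 3; this decomposition certifies tw(G) ≤ 3. For the lower bound, the 4 vertices {1, 2, 4, 5} are pairwise adjacent, and any tree decomposition puts a clique entirely inside one bag — forcing width ≥ 3. The upper and lower bounds meet at 3, so that is the treewidth.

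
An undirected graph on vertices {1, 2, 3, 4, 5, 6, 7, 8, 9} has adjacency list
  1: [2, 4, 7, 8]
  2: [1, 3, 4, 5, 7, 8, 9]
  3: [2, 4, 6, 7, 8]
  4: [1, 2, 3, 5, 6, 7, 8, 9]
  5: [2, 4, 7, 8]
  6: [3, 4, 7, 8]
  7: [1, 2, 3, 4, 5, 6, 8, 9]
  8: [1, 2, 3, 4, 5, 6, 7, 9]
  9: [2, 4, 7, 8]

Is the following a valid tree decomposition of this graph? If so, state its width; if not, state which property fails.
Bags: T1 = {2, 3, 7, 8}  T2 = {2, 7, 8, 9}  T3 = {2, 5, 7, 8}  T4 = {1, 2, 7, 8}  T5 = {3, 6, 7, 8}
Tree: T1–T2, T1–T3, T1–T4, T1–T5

No — vertex 4 appears in no bag.

A tree decomposition must satisfy three properties: every vertex lies in some bag; for every edge, both endpoints lie together in some bag; and for every vertex, the bags containing it form a connected subtree. Here vertex 4 appears in no bag, so the decomposition is invalid.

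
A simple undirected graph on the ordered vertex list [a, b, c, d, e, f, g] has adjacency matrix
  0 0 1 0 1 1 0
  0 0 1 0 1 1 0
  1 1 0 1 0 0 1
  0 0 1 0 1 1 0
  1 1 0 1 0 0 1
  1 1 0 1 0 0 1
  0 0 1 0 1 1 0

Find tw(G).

A width-3 tree decomposition is:
Bags: B1 = {b, c, e, f}  B2 = {a, c, e, f}  B3 = {c, d, e, f}  B4 = {c, e, f, g}
Tree: B1–B2, B2–B3, B3–B4
Every bag has size at most 4, so the width is 4 − 1 = 3 and tw(G) ≤ 3. For the lower bound: the 4 vertex sets {b,e}, {a,c}, {f}, {d} are disjoint, each induces a connected subgraph, and every pair is joined by at least one edge of G. Contracting each set to a single vertex therefore yields K_{4} as a minor, and since treewidth is minor-monotone, tw(G) ≥ tw(K_{4}) = 3. Hence tw(G) = 3 exactly.

3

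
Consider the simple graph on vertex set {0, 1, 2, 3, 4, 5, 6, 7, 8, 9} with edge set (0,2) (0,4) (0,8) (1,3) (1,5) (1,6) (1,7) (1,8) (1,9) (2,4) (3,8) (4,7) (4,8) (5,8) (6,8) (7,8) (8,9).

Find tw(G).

2

A width-2 tree decomposition is:
Bags: B1 = {1, 5, 8}  B2 = {1, 7, 8}  B3 = {4, 7, 8}  B4 = {1, 3, 8}  B5 = {1, 8, 9}  B6 = {0, 4, 8}  B7 = {1, 6, 8}  B8 = {0, 2, 4}
Tree: B1–B2, B2–B3, B1–B4, B4–B5, B3–B6, B1–B7, B6–B8
Each bag holds 3 vertices, so the decomposition has width 2, which upper-bounds the treewidth. For the lower bound, the 3 vertices {0, 4, 8} are pairwise adjacent, and any tree decomposition puts a clique entirely inside one bag — forcing width ≥ 2. Combining the bounds, tw(G) = 2.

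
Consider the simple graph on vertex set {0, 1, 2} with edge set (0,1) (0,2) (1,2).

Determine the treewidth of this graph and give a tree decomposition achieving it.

Treewidth 2.
One optimal decomposition is:
Bags: B1 = {0, 1, 2}
Tree: (single bag)

With just one bag of size 3, the width is 3 − 1 = 2, so tw(G) ≤ 2. On the other hand G contains the 3-clique {0, 1, 2}. A clique must lie in a single bag of any decomposition, so no decomposition can have width below 2. The upper and lower bounds meet at 2, so that is the treewidth.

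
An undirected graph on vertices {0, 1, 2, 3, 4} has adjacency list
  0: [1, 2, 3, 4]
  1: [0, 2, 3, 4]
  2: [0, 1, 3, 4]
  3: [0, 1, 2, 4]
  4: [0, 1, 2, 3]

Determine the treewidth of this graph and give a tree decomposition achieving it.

Treewidth 4.
One such decomposition:
Bags: B1 = {0, 1, 2, 3, 4}
Tree: (single bag)

A single bag containing all 5 vertices is trivially a valid decomposition of width 4. On the other hand G contains the 5-clique {0, 1, 2, 3, 4}. A clique must lie in a single bag of any decomposition, so no decomposition can have width below 4. The upper and lower bounds meet at 4, so that is the treewidth.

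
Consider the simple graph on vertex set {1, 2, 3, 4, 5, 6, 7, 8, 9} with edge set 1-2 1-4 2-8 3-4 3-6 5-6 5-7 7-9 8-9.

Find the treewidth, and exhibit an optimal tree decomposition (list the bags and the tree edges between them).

Treewidth 2.
One optimal decomposition is:
Bags: B1 = {7, 8, 9}  B2 = {2, 7, 8}  B3 = {1, 2, 7}  B4 = {1, 4, 7}  B5 = {3, 4, 7}  B6 = {3, 6, 7}  B7 = {5, 6, 7}
Tree: B1–B2, B2–B3, B3–B4, B4–B5, B5–B6, B6–B7

Every bag has size at most 3, so the width is 3 − 1 = 2 and tw(G) ≤ 2. The edges 7–9–8–2–1–4–3–6–5–7 form a cycle, so G is not a tree and its treewidth is at least 2. Therefore the treewidth is 2.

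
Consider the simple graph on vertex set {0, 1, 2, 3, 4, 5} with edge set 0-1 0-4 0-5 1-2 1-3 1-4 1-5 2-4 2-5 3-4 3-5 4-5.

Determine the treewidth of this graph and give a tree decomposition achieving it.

Each bag holds 4 vertices, so the decomposition has width 3, which upper-bounds the treewidth. For the lower bound, the 4 vertices {0, 1, 4, 5} are pairwise adjacent, and any tree decomposition puts a clique entirely inside one bag — forcing width ≥ 3. Therefore the treewidth is 3.

Treewidth 3.
One such decomposition:
Bags: B1 = {1, 3, 4, 5}  B2 = {1, 2, 4, 5}  B3 = {0, 1, 4, 5}
Tree: B1–B2, B1–B3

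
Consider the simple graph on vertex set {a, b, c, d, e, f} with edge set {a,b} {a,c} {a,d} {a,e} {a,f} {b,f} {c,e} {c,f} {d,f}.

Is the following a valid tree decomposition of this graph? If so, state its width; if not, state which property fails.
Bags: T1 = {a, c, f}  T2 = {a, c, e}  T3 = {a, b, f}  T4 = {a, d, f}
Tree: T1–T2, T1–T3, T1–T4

Vertex coverage: the bags together contain {a, b, c, d, e, f}, the full vertex set. Edge coverage: each edge of G has both endpoints in at least one bag. Running intersection: for every vertex, the bags containing it form a connected subtree. All three properties hold, so this is a valid tree decomposition of width max|bag| − 1 = 2, and hence tw(G) ≤ 2.

Yes; width 2.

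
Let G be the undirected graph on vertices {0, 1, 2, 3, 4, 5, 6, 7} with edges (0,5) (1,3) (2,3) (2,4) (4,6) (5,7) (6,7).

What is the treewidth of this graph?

A width-1 tree decomposition is:
Bags: B1 = {0, 5}  B2 = {5, 7}  B3 = {6, 7}  B4 = {4, 6}  B5 = {2, 4}  B6 = {2, 3}  B7 = {1, 3}
Tree: B1–B2, B2–B3, B3–B4, B4–B5, B5–B6, B6–B7
The largest bag has 2 vertices, giving width 1; this decomposition certifies tw(G) ≤ 1. Any graph with an edge has treewidth ≥ 1, and G has the edge 0–5. The upper and lower bounds meet at 1, so that is the treewidth.

1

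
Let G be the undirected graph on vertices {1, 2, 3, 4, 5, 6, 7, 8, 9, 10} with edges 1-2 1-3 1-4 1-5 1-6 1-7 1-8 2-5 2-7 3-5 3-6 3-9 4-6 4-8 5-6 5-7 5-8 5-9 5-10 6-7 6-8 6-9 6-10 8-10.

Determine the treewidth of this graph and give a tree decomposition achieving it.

Every bag has size at most 4, so the width is 4 − 1 = 3 and tw(G) ≤ 3. Conversely, {1, 4, 6, 8} is a clique of size 4, and the vertices of any clique must share a bag in every tree decomposition; so some bag has ≥ 4 vertices and tw(G) ≥ 3. Hence tw(G) = 3 exactly.

Treewidth 3.
One optimal decomposition is:
Bags: B1 = {1, 3, 5, 6}  B2 = {1, 5, 6, 8}  B3 = {1, 4, 6, 8}  B4 = {3, 5, 6, 9}  B5 = {5, 6, 8, 10}  B6 = {1, 5, 6, 7}  B7 = {1, 2, 5, 7}
Tree: B1–B2, B2–B3, B1–B4, B2–B5, B1–B6, B6–B7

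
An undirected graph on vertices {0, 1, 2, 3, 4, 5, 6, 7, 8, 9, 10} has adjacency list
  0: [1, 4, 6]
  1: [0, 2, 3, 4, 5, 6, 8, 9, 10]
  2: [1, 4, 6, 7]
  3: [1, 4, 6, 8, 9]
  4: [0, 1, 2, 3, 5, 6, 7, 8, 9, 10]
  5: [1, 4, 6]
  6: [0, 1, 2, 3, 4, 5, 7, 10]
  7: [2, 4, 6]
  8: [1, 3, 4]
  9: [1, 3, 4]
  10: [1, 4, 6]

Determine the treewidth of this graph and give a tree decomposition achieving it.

Every bag has size at most 4, so the width is 4 − 1 = 3 and tw(G) ≤ 3. On the other hand G contains the 4-clique {1, 3, 4, 8}. A clique must lie in a single bag of any decomposition, so no decomposition can have width below 3. Hence tw(G) = 3 exactly.

Treewidth 3.
One optimal decomposition is:
Bags: B1 = {1, 4, 5, 6}  B2 = {0, 1, 4, 6}  B3 = {1, 3, 4, 6}  B4 = {1, 3, 4, 9}  B5 = {1, 3, 4, 8}  B6 = {1, 4, 6, 10}  B7 = {1, 2, 4, 6}  B8 = {2, 4, 6, 7}
Tree: B1–B2, B1–B3, B3–B4, B4–B5, B1–B6, B1–B7, B7–B8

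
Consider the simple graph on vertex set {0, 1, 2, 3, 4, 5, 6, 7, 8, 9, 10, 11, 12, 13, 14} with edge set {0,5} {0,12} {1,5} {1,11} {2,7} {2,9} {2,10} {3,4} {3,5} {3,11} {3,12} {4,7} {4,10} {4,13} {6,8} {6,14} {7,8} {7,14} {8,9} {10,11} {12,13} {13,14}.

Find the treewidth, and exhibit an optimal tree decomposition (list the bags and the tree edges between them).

The largest bag has 4 vertices, giving width 3; this decomposition certifies tw(G) ≤ 3. For the lower bound: the 4 vertex sets {0,1,5}, {11}, {3}, {4,10,12,13} are disjoint, each induces a connected subgraph, and every pair is joined by at least one edge of G. Contracting each set to a single vertex therefore yields K_{4} as a minor, and since treewidth is minor-monotone, tw(G) ≥ tw(K_{4}) = 3. Combining the bounds, tw(G) = 3.

Treewidth 3.
Bags: B1 = {0, 1, 5, 11}  B2 = {0, 3, 5, 11}  B3 = {0, 3, 11, 12}  B4 = {3, 10, 11, 12}  B5 = {3, 4, 10, 12}  B6 = {4, 10, 12, 13}  B7 = {2, 4, 10, 13}  B8 = {2, 4, 7, 13}  B9 = {2, 7, 13, 14}  B10 = {2, 7, 9, 14}  B11 = {7, 8, 9, 14}  B12 = {6, 8, 9, 14}
Tree: B1–B2, B2–B3, B3–B4, B4–B5, B5–B6, B6–B7, B7–B8, B8–B9, B9–B10, B10–B11, B11–B12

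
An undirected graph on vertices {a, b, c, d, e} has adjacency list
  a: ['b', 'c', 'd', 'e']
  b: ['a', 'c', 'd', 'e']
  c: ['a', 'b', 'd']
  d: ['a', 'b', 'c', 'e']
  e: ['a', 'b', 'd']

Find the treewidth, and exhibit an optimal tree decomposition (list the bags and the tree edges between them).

Each bag holds 4 vertices, so the decomposition has width 3, which upper-bounds the treewidth. For the lower bound, the 4 vertices {a, b, d, e} are pairwise adjacent, and any tree decomposition puts a clique entirely inside one bag — forcing width ≥ 3. Therefore the treewidth is 3.

Treewidth 3.
One optimal decomposition is:
Bags: B1 = {a, b, c, d}  B2 = {a, b, d, e}
Tree: B1–B2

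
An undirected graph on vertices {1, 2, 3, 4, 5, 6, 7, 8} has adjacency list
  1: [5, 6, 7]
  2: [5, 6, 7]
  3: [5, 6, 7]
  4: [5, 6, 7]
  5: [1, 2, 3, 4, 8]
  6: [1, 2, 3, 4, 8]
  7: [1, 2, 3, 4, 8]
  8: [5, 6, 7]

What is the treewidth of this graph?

3

A width-3 tree decomposition is:
Bags: B1 = {1, 5, 6, 7}  B2 = {5, 6, 7, 8}  B3 = {4, 5, 6, 7}  B4 = {2, 5, 6, 7}  B5 = {3, 5, 6, 7}
Tree: B1–B2, B2–B3, B3–B4, B4–B5
The largest bag has 4 vertices, giving width 3; this decomposition certifies tw(G) ≤ 3. For the lower bound: the 4 vertex sets {1,7}, {5,8}, {6}, {4} are disjoint, each induces a connected subgraph, and every pair is joined by at least one edge of G. Contracting each set to a single vertex therefore yields K_{4} as a minor, and since treewidth is minor-monotone, tw(G) ≥ tw(K_{4}) = 3. Hence tw(G) = 3 exactly.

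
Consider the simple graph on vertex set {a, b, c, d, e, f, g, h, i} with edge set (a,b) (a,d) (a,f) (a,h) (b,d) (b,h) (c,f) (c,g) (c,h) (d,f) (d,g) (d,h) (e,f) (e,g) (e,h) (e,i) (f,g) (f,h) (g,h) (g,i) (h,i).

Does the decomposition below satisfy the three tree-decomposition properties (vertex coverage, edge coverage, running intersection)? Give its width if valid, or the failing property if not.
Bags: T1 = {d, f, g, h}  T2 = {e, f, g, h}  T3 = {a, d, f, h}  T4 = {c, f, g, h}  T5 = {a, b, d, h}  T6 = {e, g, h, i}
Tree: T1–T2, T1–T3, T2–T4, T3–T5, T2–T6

Yes; width 3.

Every vertex of G appears in some bag (union = {a, b, c, d, e, f, g, h, i}); every edge is covered by a bag; and for each vertex v the set of bags containing v is connected in the bag tree. The decomposition is therefore valid. The largest bag has 4 vertices, so the width is 3.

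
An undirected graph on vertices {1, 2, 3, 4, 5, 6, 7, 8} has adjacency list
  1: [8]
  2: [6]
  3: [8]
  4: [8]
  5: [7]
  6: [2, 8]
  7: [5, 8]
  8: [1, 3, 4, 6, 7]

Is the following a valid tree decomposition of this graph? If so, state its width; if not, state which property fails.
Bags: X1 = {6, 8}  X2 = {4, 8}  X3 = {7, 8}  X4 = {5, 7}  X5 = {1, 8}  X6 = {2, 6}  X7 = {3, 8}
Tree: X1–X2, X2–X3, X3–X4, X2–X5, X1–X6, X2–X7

Yes; width 1.

Vertex coverage: the bags together contain {1, 2, 3, 4, 5, 6, 7, 8}, the full vertex set. Edge coverage: each edge of G has both endpoints in at least one bag. Running intersection: for every vertex, the bags containing it form a connected subtree. All three properties hold, so this is a valid tree decomposition of width max|bag| − 1 = 1, and hence tw(G) ≤ 1.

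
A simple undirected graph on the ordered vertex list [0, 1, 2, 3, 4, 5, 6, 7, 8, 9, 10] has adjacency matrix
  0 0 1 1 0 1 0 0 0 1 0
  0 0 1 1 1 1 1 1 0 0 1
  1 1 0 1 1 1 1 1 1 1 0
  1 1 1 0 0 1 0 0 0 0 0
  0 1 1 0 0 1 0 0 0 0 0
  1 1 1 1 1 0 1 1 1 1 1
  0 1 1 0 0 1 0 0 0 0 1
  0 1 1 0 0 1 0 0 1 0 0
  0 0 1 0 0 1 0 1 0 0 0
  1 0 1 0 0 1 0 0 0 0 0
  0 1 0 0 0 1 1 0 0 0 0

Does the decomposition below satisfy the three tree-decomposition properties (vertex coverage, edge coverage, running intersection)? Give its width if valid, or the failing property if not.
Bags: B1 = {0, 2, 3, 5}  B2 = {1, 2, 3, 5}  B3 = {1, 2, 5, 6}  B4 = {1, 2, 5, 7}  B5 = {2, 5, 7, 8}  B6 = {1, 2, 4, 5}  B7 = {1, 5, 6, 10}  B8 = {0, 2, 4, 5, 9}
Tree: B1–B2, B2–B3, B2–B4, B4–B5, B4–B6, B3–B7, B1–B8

No — bags containing vertex 4 are not connected in the tree.

A tree decomposition must satisfy three properties: every vertex lies in some bag; for every edge, both endpoints lie together in some bag; and for every vertex, the bags containing it form a connected subtree. Here bags containing vertex 4 are not connected in the tree, so the decomposition is invalid.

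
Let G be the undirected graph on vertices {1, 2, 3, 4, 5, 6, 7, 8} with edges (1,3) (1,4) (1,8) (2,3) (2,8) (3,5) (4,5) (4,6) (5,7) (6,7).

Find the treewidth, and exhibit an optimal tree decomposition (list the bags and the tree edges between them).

Treewidth 2.
One such decomposition:
Bags: B1 = {5, 6, 7}  B2 = {4, 5, 6}  B3 = {3, 4, 5}  B4 = {1, 3, 4}  B5 = {1, 2, 3}  B6 = {1, 2, 8}
Tree: B1–B2, B2–B3, B3–B4, B4–B5, B5–B6

The largest bag has 3 vertices, giving width 2; this decomposition certifies tw(G) ≤ 2. The edges 7–6–4–5–7 form a cycle, so G is not a tree and its treewidth is at least 2. Combining the bounds, tw(G) = 2.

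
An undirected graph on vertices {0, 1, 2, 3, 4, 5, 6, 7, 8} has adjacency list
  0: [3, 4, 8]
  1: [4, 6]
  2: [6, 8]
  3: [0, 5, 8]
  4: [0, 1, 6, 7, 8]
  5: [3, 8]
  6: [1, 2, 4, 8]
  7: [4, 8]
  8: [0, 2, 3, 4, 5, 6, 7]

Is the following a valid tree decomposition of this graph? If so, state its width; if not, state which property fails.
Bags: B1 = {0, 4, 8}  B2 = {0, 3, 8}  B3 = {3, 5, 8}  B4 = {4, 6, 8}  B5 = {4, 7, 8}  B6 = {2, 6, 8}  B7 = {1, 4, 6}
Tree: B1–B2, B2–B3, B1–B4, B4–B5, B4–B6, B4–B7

Yes; width 2.

Vertex coverage: the bags together contain {0, 1, 2, 3, 4, 5, 6, 7, 8}, the full vertex set. Edge coverage: each edge of G has both endpoints in at least one bag. Running intersection: for every vertex, the bags containing it form a connected subtree. All three properties hold, so this is a valid tree decomposition of width max|bag| − 1 = 2, and hence tw(G) ≤ 2.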